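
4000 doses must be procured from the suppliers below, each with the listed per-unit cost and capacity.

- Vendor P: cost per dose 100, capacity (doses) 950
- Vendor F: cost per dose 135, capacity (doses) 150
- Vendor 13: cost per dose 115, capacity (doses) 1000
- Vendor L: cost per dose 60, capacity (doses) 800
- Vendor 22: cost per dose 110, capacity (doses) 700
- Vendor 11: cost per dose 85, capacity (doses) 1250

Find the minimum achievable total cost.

Cheapest first:
Vendor L (60): use full 800 — 3200 doses to go.
Vendor 11 at 85: take all 1250 doses — 1950 still needed.
Take 950 from Vendor P at 100 — need 1000 more.
Take 700 from Vendor 22 at 110 — need 300 more.
Vendor 13 (115): take the remaining 300 — done.
Vendor F: unused.
Cost = 800×60 + 1250×85 + 950×100 + 700×110 + 300×115 = 360750.

360750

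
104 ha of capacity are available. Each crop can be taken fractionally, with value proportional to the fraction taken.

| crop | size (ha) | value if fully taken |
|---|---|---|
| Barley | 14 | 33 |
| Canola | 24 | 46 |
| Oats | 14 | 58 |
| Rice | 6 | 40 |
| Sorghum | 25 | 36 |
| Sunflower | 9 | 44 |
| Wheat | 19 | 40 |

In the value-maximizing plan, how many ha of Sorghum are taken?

18

Sort by value density: Rice 40/6≈6.67, Sunflower 44/9≈4.89, Oats 58/14≈4.14, Barley 33/14≈2.36, Wheat 40/19≈2.11, Canola 46/24≈1.92, Sorghum 36/25≈1.44.
All 6 ha of Rice fit (value 40) ; 98 remain.
Sunflower: take in full, 9 ha for value 44 ; 89 left.
All 14 ha of Oats fit (value 58) ; 75 remain.
All 14 ha of Barley fit (value 33) ; 61 remain.
Take all of Wheat (19 ha, value 40) ; 42 ha left.
All 24 ha of Canola fit (value 46) ; 18 remain.
18 ha left: a 18/25 share of Sorghum gives 36×18/25 = 25.92.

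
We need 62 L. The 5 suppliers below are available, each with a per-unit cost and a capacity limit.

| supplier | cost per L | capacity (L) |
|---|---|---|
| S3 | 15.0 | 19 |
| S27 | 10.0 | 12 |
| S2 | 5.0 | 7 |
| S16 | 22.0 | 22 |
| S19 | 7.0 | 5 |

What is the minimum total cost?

893

Use suppliers in increasing cost order.
S2 (5.0): use full 7 — 55 L to go.
S19 (7.0): use full 5 — 50 L to go.
S27 (10.0): use full 12 — 38 L to go.
Take 19 from S3 at 15.0 — need 19 more.
Take 19 from S16 at 22.0 to finish.
Cost = 7×5.0 + 5×7.0 + 12×10.0 + 19×15.0 + 19×22.0 = 893.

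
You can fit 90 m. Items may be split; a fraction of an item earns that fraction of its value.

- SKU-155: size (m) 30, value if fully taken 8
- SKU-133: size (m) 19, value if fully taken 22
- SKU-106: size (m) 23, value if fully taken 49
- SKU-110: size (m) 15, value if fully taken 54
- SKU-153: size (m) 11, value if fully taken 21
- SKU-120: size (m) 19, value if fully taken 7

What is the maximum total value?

153.8

Best value per unit of size first: SKU-110 54/15≈3.6, SKU-106 49/23≈2.13, SKU-153 21/11≈1.91, SKU-133 22/19≈1.16, SKU-120 7/19≈0.368, SKU-155 8/30≈0.267.
Take all of SKU-110 (15 m, value 54) — 75 m left.
Take all of SKU-106 (23 m, value 49) — 52 m left.
All 11 m of SKU-153 fit (value 21) — 41 remain.
SKU-133: take in full, 19 m for value 22 — 22 left.
All 19 m of SKU-120 fit (value 7) — 3 remain.
3 m left: a 3/30 share of SKU-155 gives 8×3/30 = 0.8.
Total value = 153.8.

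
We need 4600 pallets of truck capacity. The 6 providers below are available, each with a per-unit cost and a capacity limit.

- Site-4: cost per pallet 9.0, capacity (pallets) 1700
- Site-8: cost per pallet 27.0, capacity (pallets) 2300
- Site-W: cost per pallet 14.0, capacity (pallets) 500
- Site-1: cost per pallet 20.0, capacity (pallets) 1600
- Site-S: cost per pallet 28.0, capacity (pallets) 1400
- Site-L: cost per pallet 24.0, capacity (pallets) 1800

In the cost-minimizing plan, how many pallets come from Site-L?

Use providers in increasing cost order.
Site-4 at 9.0: take all 1700 pallets ; 2900 still needed.
Site-W (14.0): use full 500 ; 2400 pallets to go.
Site-1 (20.0): use full 1600 ; 800 pallets to go.
Take 800 from Site-L at 24.0 to finish.
Site-8, Site-S: unused.

800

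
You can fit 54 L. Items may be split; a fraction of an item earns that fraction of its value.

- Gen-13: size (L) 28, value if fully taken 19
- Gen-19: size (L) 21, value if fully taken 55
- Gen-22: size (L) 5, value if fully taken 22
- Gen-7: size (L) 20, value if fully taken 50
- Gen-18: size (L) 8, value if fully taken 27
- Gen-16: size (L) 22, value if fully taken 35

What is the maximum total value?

Rank by value-to-size ratio: Gen-22 22/5≈4.4, Gen-18 27/8≈3.38, Gen-19 55/21≈2.62, Gen-7 50/20≈2.5, Gen-16 35/22≈1.59, Gen-13 19/28≈0.679.
Take all of Gen-22 (5 L, value 22) ; 49 L left.
Take all of Gen-18 (8 L, value 27) ; 41 L left.
Gen-19: take in full, 21 L for value 55 ; 20 left.
Take all of Gen-7 (20 L, value 50) ; 0 L left.
Total value = 154.

154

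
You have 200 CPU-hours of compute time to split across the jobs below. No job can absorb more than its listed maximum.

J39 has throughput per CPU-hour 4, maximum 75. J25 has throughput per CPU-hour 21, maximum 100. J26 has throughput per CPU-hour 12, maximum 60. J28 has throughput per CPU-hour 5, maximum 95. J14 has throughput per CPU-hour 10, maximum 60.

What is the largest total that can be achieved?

Order the jobs by throughput per CPU-hour: J25 21 > J26 12 > J14 10 > J28 5 > J39 4.
J25 takes 100 to reach its cap of 100 ; 100 left.
J26 takes 60 to reach its cap of 60 ; 40 left.
J14: +40 (room for 60) → 40. Pool exhausted.
Total = 21×100 + 12×60 + 10×40 = 3220.

3220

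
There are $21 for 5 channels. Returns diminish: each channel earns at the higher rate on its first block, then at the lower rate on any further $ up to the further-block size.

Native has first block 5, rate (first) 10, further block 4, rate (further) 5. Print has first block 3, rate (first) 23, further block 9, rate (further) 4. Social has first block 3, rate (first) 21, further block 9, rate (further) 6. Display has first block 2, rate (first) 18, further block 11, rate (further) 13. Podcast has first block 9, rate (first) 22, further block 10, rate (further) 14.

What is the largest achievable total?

422

Order all 10 blocks by rate: Print/tier1 23 > Podcast/tier1 22 > Social/tier1 21 > Display/tier1 18 > Podcast/tier2 14 > Display/tier2 13 > Native/tier1 10 > Social/tier2 6 > Native/tier2 5 > Print/tier2 4.
Print tier1 at 23: fill all 3 → 18 left.
Podcast/tier1 (22): +9 → 9 left.
Social/tier1 (21): +3 → 6 left.
Display tier1 at 18: fill all 2 → 4 left.
Podcast tier2 at 14: only 4 left, fill 4.
Total = 23×3 + 22×9 + 21×3 + 18×2 + 14×4 = 422.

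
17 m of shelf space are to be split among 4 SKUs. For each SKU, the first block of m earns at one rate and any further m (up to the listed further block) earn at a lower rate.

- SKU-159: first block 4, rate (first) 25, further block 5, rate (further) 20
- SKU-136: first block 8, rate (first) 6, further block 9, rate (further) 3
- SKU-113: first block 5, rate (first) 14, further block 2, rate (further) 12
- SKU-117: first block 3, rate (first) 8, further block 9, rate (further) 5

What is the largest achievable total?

Treat each block as its own option and order by rate: SKU-159/tier1 25 > SKU-159/tier2 20 > SKU-113/tier1 14 > SKU-113/tier2 12 > SKU-117/tier1 8 > SKU-136/tier1 6 > SKU-117/tier2 5 > SKU-136/tier2 3.
SKU-159/tier1 (25): +4 ; 13 left.
Fill SKU-159 tier2 block (5 at 20) ; 8 left.
SKU-113 tier1 at 14: fill all 5 ; 3 left.
Fill SKU-113 tier2 block (2 at 12) ; 1 left.
SKU-117/tier1: +1 of 3 at 8; pool empty.
Total = 25×4 + 20×5 + 14×5 + 12×2 + 8×1 = 302.

302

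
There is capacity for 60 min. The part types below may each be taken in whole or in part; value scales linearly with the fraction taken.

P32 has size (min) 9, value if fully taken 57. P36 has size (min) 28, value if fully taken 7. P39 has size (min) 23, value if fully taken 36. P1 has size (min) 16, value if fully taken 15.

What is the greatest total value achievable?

Best value per unit of size first: P32 57/9≈6.33, P39 36/23≈1.57, P1 15/16≈0.938, P36 7/28≈0.25.
Take all of P32 (9 min, value 57) — 51 min left.
P39: take in full, 23 min for value 36 — 28 left.
P1: take in full, 16 min for value 15 — 12 left.
Only 12 min remain; take 12/28 of P36 for value 7×12/28 = 3.
Total value = 111.

111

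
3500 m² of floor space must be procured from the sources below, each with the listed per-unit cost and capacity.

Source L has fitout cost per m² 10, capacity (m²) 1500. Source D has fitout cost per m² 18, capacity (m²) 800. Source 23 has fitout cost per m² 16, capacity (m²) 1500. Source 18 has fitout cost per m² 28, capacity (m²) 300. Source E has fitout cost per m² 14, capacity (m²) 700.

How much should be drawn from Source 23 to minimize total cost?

Use sources in increasing cost order.
Take 1500 from Source L at 10 → need 2000 more.
Take 700 from Source E at 14 → need 1300 more.
Take 1300 from Source 23 at 16 to finish.
Source D, Source 18: unused.

1300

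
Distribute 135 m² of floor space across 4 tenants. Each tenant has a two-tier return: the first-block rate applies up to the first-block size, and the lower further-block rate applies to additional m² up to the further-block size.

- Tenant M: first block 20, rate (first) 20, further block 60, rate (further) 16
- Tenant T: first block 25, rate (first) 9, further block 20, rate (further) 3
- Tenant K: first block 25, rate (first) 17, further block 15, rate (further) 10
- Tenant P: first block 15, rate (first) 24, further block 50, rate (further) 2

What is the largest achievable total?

2295

Rank every tier by rate: Tenant P/first 24 > Tenant M/first 20 > Tenant K/first 17 > Tenant M/second 16 > Tenant K/second 10 > Tenant T/first 9 > Tenant T/second 3 > Tenant P/second 2.
Tenant P first at 24: fill all 15 → 120 left.
Tenant M/first (20): +20 → 100 left.
Fill Tenant K first block (25 at 17) → 75 left.
Tenant M/second (16): +60 → 15 left.
Tenant K second at 10: fill all 15 → 0 left.
Total = 24×15 + 20×20 + 17×25 + 16×60 + 10×15 = 2295.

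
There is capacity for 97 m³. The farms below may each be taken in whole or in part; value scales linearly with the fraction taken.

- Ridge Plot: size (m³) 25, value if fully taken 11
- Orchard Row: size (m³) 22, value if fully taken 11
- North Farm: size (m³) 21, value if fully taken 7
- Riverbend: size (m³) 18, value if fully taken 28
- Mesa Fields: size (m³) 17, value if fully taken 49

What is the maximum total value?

104

Best value per unit of size first: Mesa Fields 49/17≈2.88, Riverbend 28/18≈1.56, Orchard Row 11/22≈0.5, Ridge Plot 11/25≈0.44, North Farm 7/21≈0.333.
Take all of Mesa Fields (17 m³, value 49) — 80 m³ left.
Riverbend: take in full, 18 m³ for value 28 — 62 left.
Take all of Orchard Row (22 m³, value 11) — 40 m³ left.
All 25 m³ of Ridge Plot fit (value 11) — 15 remain.
Fill the last 15 m³ with part of North Farm: 15/21 of it earns 5.
Total value = 104.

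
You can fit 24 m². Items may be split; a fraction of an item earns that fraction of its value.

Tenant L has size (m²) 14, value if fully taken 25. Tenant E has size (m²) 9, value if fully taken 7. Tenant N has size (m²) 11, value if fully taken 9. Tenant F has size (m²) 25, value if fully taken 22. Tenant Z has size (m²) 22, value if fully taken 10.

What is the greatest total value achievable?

33.8

Sort by value density: Tenant L 25/14≈1.79, Tenant F 22/25≈0.88, Tenant N 9/11≈0.818, Tenant E 7/9≈0.778, Tenant Z 10/22≈0.455.
Tenant L: take in full, 14 m² for value 25 ; 10 left.
10 m² left: a 10/25 share of Tenant F gives 22×10/25 = 8.8.
Total value = 33.8.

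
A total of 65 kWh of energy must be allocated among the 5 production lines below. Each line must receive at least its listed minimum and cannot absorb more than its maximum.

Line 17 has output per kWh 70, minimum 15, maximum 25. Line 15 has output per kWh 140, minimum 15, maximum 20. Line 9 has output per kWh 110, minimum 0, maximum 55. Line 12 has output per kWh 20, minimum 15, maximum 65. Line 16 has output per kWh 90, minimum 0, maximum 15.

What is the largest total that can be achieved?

Meeting every minimum uses 15+15+0+15+0 = 45 kWh, leaving 20.
Order the production lines by output per kWh: Line 15 140 > Line 9 110 > Line 16 90 > Line 17 70 > Line 12 20.
Line 15: +5 to 20 (cap) — 15 left.
Line 9: +15 (room for 55) → 15. Pool exhausted.
Total = 70×15 + 140×20 + 110×15 + 20×15 = 5800.

5800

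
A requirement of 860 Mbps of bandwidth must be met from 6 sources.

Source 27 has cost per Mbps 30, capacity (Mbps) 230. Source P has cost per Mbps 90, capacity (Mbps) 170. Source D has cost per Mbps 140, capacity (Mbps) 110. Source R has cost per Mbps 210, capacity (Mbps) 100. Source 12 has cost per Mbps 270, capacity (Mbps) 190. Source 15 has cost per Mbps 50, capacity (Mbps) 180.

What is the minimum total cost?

86500

Cheapest first:
Take 230 from Source 27 at 30 — need 630 more.
Take 180 from Source 15 at 50 — need 450 more.
Source P (90): use full 170 — 280 Mbps to go.
Source D at 140: take all 110 Mbps — 170 still needed.
Take 100 from Source R at 210 — need 70 more.
Source 12 (270): take the remaining 70 — done.
Cost = 230×30 + 180×50 + 170×90 + 110×140 + 100×210 + 70×270 = 86500.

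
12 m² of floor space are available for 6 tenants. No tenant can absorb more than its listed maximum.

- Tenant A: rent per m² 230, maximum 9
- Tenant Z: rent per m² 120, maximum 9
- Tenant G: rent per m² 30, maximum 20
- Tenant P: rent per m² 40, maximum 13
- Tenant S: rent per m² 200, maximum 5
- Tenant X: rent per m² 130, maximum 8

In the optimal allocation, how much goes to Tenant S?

3

Highest rent per m² first: Tenant A 230 > Tenant S 200 > Tenant X 130 > Tenant Z 120 > Tenant P 40 > Tenant G 30.
Tenant A: +9 to 9 (cap) ; 3 left.
Tenant S: +3 (room for 5) → 3. Pool exhausted.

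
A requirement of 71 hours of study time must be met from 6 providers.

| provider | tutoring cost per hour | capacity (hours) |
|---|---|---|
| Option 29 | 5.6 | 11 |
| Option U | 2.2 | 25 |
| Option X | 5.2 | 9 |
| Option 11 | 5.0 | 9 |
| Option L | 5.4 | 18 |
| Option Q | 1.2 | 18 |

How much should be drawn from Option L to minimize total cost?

Cheapest first:
Option Q (1.2): use full 18 ; 53 hours to go.
Take 25 from Option U at 2.2 ; need 28 more.
Take 9 from Option 11 at 5.0 ; need 19 more.
Option X at 5.2: take all 9 hours ; 10 still needed.
Take 10 from Option L at 5.4 to finish.
Option 29: unused.

10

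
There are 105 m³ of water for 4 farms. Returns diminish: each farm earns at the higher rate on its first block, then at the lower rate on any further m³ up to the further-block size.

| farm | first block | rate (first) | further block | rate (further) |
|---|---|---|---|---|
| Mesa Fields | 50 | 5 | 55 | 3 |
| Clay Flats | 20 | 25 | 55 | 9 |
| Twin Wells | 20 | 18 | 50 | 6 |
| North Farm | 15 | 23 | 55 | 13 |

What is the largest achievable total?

1855

Order all 8 blocks by rate: Clay Flats/T1 25 > North Farm/T1 23 > Twin Wells/T1 18 > North Farm/T2 13 > Clay Flats/T2 9 > Twin Wells/T2 6 > Mesa Fields/T1 5 > Mesa Fields/T2 3.
Fill Clay Flats T1 block (20 at 25) — 85 left.
North Farm/T1 (23): +15 — 70 left.
Twin Wells T1 at 18: fill all 20 — 50 left.
50 remain; put them into North Farm T2 at 13.
Total = 25×20 + 23×15 + 18×20 + 13×50 = 1855.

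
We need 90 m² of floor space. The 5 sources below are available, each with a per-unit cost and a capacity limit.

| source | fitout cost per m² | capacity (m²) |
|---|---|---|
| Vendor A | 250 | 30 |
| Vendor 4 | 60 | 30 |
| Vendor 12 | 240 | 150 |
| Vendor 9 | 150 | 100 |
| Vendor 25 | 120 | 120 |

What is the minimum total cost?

9000

Fill from the cheapest source first.
Take 30 from Vendor 4 at 60 — need 60 more.
Take 60 from Vendor 25 at 120 to finish.
Vendor 9, Vendor 12, Vendor A: unused.
Cost = 30×60 + 60×120 = 9000.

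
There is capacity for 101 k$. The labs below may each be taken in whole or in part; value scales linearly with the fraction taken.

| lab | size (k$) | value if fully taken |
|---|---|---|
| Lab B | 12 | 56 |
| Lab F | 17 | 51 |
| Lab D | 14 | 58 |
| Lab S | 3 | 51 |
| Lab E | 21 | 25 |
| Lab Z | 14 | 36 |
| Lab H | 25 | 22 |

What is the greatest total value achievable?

Best value per unit of size first: Lab S 51/3≈17, Lab B 56/12≈4.67, Lab D 58/14≈4.14, Lab F 51/17≈3, Lab Z 36/14≈2.57, Lab E 25/21≈1.19, Lab H 22/25≈0.88.
Lab S: take in full, 3 k$ for value 51 → 98 left.
Lab B: take in full, 12 k$ for value 56 → 86 left.
Lab D: take in full, 14 k$ for value 58 → 72 left.
Lab F: take in full, 17 k$ for value 51 → 55 left.
All 14 k$ of Lab Z fit (value 36) → 41 remain.
Lab E: take in full, 21 k$ for value 25 → 20 left.
20 k$ left: a 20/25 share of Lab H gives 22×20/25 = 17.6.
Total value = 294.6.

294.6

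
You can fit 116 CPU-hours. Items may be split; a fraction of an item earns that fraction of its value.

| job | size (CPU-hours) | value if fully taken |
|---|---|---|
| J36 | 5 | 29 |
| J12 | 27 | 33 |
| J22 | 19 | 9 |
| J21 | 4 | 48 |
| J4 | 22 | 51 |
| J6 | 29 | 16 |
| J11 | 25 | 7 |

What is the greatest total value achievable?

188.8

Rank by value-to-size ratio: J21 48/4≈12, J36 29/5≈5.8, J4 51/22≈2.32, J12 33/27≈1.22, J6 16/29≈0.552, J22 9/19≈0.474, J11 7/25≈0.28.
All 4 CPU-hours of J21 fit (value 48) ; 112 remain.
Take all of J36 (5 CPU-hours, value 29) ; 107 CPU-hours left.
All 22 CPU-hours of J4 fit (value 51) ; 85 remain.
Take all of J12 (27 CPU-hours, value 33) ; 58 CPU-hours left.
Take all of J6 (29 CPU-hours, value 16) ; 29 CPU-hours left.
J22: take in full, 19 CPU-hours for value 9 ; 10 left.
Fill the last 10 CPU-hours with part of J11: 10/25 of it earns 2.8.
Total value = 188.8.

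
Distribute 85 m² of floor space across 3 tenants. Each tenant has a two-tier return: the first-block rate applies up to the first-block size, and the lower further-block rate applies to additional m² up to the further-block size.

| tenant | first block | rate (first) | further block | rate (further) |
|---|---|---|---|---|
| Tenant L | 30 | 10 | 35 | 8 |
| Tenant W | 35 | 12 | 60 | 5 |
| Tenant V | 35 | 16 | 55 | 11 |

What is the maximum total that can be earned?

Order all 6 blocks by rate: Tenant V/T1 16 > Tenant W/T1 12 > Tenant V/T2 11 > Tenant L/T1 10 > Tenant L/T2 8 > Tenant W/T2 5.
Tenant V/T1 (16): +35 ; 50 left.
Fill Tenant W T1 block (35 at 12) ; 15 left.
Tenant V T2 at 11: only 15 left, fill 15.
Total = 16×35 + 12×35 + 11×15 = 1145.

1145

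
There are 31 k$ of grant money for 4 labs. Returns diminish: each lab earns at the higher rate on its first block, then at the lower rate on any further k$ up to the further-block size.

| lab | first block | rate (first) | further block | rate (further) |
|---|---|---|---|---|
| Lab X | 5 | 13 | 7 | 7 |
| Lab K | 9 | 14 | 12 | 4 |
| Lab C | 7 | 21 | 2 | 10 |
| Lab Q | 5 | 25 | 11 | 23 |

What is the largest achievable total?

637

Rank every tier by rate: Lab Q/first 25 > Lab Q/second 23 > Lab C/first 21 > Lab K/first 14 > Lab X/first 13 > Lab C/second 10 > Lab X/second 7 > Lab K/second 4.
Lab Q first at 25: fill all 5 — 26 left.
Fill Lab Q second block (11 at 23) — 15 left.
Lab C/first (21): +7 — 8 left.
Lab K first at 14: only 8 left, fill 8.
Total = 25×5 + 23×11 + 21×7 + 14×8 = 637.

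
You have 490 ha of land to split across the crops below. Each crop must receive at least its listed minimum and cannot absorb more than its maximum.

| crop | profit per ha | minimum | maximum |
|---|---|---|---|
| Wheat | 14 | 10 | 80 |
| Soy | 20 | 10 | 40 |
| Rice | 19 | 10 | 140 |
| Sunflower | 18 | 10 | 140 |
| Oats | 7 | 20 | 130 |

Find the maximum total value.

7730

Meeting every minimum uses 10+10+10+10+20 = 60 ha, leaving 430.
Order the crops by profit per ha: Soy 20 > Rice 19 > Sunflower 18 > Wheat 14 > Oats 7.
Soy takes 30 more to reach its cap of 40 — 400 left.
Give Rice 130 more to hit its cap of 140 — 270 left.
Sunflower takes 130 more to reach its cap of 140 — 140 left.
Wheat takes 70 more to reach its cap of 80 — 70 left.
Only 70 left; Oats takes them to reach 90.
Total = 14×80 + 20×40 + 19×140 + 18×140 + 7×90 = 7730.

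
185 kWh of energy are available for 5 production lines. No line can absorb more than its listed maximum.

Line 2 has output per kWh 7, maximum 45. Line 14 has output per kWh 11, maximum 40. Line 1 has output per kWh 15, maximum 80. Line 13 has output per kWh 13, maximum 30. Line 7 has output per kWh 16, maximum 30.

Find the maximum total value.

Rank by output per kWh: Line 7 16 > Line 1 15 > Line 13 13 > Line 14 11 > Line 2 7.
Line 7: +30 to 30 (cap) — 155 left.
Give Line 1 80 to hit its cap of 80 — 75 left.
Line 13: +30 to 30 (cap) — 45 left.
Line 14: +40 to 40 (cap) — 5 left.
Only 5 left; Line 2 takes them to reach 5.
Total = 7×5 + 11×40 + 15×80 + 13×30 + 16×30 = 2545.

2545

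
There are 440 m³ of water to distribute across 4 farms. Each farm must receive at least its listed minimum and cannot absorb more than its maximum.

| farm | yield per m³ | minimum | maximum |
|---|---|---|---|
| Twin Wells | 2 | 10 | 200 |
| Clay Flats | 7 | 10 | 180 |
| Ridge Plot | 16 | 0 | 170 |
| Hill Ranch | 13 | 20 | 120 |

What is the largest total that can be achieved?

Meeting every minimum uses 10+10+0+20 = 40 m³, leaving 400.
Order the farms by yield per m³: Ridge Plot 16 > Hill Ranch 13 > Clay Flats 7 > Twin Wells 2.
Ridge Plot: +170 to 170 (cap) ; 230 left.
Hill Ranch takes 100 more to reach its cap of 120 ; 130 left.
Clay Flats has room for 170 more but only 130 remain, so it gets 140.
Total = 2×10 + 7×140 + 16×170 + 13×120 = 5280.

5280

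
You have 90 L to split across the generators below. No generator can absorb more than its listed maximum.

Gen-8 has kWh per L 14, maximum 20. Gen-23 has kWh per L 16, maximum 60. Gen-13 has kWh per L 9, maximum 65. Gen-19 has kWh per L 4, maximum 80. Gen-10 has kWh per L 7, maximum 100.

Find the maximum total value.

1330

Highest kWh per L first: Gen-23 16 > Gen-8 14 > Gen-13 9 > Gen-10 7 > Gen-19 4.
Gen-23 takes 60 to reach its cap of 60 — 30 left.
Give Gen-8 20 to hit its cap of 20 — 10 left.
Gen-13: +10 (room for 65) → 10. Pool exhausted.
Total = 14×20 + 16×60 + 9×10 = 1330.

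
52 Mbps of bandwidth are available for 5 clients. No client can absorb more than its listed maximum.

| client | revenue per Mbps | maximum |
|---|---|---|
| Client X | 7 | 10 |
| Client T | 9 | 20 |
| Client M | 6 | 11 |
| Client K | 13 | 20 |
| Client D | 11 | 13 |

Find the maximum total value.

Rank by revenue per Mbps: Client K 13 > Client D 11 > Client T 9 > Client X 7 > Client M 6.
Client K: +20 to 20 (cap) → 32 left.
Client D takes 13 to reach its cap of 13 → 19 left.
Only 19 left; Client T takes them to reach 19.
Total = 9×19 + 13×20 + 11×13 = 574.

574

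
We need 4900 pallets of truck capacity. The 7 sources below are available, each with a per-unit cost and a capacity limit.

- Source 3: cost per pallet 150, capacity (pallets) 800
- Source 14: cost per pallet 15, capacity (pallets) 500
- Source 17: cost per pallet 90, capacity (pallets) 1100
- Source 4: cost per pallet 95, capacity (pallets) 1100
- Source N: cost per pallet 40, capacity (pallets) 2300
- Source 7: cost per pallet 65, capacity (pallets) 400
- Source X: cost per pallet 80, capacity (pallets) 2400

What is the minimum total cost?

Fill from the cheapest source first.
Source 14 at 15: take all 500 pallets → 4400 still needed.
Take 2300 from Source N at 40 → need 2100 more.
Source 7 (65): use full 400 → 1700 pallets to go.
Source X (80): take the remaining 1700 → done.
Source 17, Source 4, Source 3: unused.
Cost = 500×15 + 2300×40 + 400×65 + 1700×80 = 261500.

261500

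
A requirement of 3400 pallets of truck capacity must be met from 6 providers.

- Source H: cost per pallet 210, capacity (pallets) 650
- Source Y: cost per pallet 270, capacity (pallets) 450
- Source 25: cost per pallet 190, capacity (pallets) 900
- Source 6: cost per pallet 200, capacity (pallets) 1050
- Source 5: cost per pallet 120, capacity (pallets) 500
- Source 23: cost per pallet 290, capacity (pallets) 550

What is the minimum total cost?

658500

Fill from the cheapest provider first.
Take 500 from Source 5 at 120 → need 2900 more.
Source 25 at 190: take all 900 pallets → 2000 still needed.
Source 6 (200): use full 1050 → 950 pallets to go.
Take 650 from Source H at 210 → need 300 more.
Source Y at 270: take 300 of its 450 → requirement met.
Source 23: unused.
Cost = 500×120 + 900×190 + 1050×200 + 650×210 + 300×270 = 658500.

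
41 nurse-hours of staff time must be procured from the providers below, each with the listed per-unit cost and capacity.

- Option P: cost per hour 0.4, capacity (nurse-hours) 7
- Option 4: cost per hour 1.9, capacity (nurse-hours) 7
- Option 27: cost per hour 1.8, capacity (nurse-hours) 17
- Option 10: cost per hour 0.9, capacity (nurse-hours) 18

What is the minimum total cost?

Use providers in increasing cost order.
Option P at 0.4: take all 7 nurse-hours — 34 still needed.
Option 10 at 0.9: take all 18 nurse-hours — 16 still needed.
Option 27 (1.8): take the remaining 16 — done.
Option 4: unused.
Cost = 7×0.4 + 18×0.9 + 16×1.8 = 47.8.

47.8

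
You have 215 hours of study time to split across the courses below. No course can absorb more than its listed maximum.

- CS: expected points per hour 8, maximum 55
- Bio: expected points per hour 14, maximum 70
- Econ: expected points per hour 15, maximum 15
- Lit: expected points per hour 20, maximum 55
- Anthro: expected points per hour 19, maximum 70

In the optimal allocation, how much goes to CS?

5

Order the courses by expected points per hour: Lit 20 > Anthro 19 > Econ 15 > Bio 14 > CS 8.
Give Lit 55 to hit its cap of 55 ; 160 left.
Anthro takes 70 to reach its cap of 70 ; 90 left.
Econ: +15 to 15 (cap) ; 75 left.
Bio: +70 to 70 (cap) ; 5 left.
CS: +5 (room for 55) → 5. Pool exhausted.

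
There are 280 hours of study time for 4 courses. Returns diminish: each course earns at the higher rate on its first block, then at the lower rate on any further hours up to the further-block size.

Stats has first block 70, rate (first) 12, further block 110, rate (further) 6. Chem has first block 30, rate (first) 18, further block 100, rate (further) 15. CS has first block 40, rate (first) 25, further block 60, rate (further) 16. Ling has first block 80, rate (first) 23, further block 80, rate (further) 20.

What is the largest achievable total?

5780

Order all 8 blocks by rate: CS/first 25 > Ling/first 23 > Ling/second 20 > Chem/first 18 > CS/second 16 > Chem/second 15 > Stats/first 12 > Stats/second 6.
CS first at 25: fill all 40 → 240 left.
Ling/first (23): +80 → 160 left.
Fill Ling second block (80 at 20) → 80 left.
Chem/first (18): +30 → 50 left.
CS/second: +50 of 60 at 16; pool empty.
Total = 25×40 + 23×80 + 20×80 + 18×30 + 16×50 = 5780.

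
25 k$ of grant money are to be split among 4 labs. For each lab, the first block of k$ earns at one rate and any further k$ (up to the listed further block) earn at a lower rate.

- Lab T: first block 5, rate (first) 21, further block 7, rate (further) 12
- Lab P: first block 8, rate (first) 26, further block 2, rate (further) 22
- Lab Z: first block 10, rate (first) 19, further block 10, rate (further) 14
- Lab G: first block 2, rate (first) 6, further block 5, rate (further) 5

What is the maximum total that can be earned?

Order all 8 blocks by rate: Lab P/tier1 26 > Lab P/tier2 22 > Lab T/tier1 21 > Lab Z/tier1 19 > Lab Z/tier2 14 > Lab T/tier2 12 > Lab G/tier1 6 > Lab G/tier2 5.
Lab P/tier1 (26): +8 ; 17 left.
Lab P/tier2 (22): +2 ; 15 left.
Lab T/tier1 (21): +5 ; 10 left.
Lab Z/tier1 (19): +10 ; 0 left.
Total = 26×8 + 22×2 + 21×5 + 19×10 = 547.

547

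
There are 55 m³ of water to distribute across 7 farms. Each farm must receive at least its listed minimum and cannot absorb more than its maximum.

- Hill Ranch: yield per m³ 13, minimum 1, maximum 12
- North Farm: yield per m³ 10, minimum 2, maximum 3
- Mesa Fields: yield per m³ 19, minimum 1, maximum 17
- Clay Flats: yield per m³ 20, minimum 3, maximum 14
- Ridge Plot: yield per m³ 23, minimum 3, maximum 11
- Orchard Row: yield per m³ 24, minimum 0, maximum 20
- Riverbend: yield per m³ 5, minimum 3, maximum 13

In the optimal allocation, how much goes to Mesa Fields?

Meeting every minimum uses 1+2+1+3+3+0+3 = 13 m³, leaving 42.
Rank by yield per m³: Orchard Row 24 > Ridge Plot 23 > Clay Flats 20 > Mesa Fields 19 > Hill Ranch 13 > North Farm 10 > Riverbend 5.
Give Orchard Row 20 more to hit its cap of 20 — 22 left.
Ridge Plot takes 8 more to reach its cap of 11 — 14 left.
Clay Flats: +11 to 14 (cap) — 3 left.
Only 3 left; Mesa Fields takes them to reach 4.

4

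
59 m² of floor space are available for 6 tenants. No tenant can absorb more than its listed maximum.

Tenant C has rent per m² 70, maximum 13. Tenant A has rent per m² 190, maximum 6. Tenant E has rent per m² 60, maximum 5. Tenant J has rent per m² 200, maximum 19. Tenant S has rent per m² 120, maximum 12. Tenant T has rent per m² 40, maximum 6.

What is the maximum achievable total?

Order the tenants by rent per m²: Tenant J 200 > Tenant A 190 > Tenant S 120 > Tenant C 70 > Tenant E 60 > Tenant T 40.
Tenant J takes 19 to reach its cap of 19 → 40 left.
Give Tenant A 6 to hit its cap of 6 → 34 left.
Tenant S takes 12 to reach its cap of 12 → 22 left.
Tenant C takes 13 to reach its cap of 13 → 9 left.
Give Tenant E 5 to hit its cap of 5 → 4 left.
Tenant T: +4 (room for 6) → 4. Pool exhausted.
Total = 70×13 + 190×6 + 60×5 + 200×19 + 120×12 + 40×4 = 7750.

7750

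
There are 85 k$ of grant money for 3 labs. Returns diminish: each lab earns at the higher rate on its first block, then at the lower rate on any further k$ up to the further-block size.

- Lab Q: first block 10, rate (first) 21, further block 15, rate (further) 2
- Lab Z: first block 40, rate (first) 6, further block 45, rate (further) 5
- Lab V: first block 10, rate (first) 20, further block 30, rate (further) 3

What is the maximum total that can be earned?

775

Order all 6 blocks by rate: Lab Q/T1 21 > Lab V/T1 20 > Lab Z/T1 6 > Lab Z/T2 5 > Lab V/T2 3 > Lab Q/T2 2.
Fill Lab Q T1 block (10 at 21) → 75 left.
Lab V/T1 (20): +10 → 65 left.
Lab Z/T1 (6): +40 → 25 left.
Lab Z T2 at 5: only 25 left, fill 25.
Total = 21×10 + 20×10 + 6×40 + 5×25 = 775.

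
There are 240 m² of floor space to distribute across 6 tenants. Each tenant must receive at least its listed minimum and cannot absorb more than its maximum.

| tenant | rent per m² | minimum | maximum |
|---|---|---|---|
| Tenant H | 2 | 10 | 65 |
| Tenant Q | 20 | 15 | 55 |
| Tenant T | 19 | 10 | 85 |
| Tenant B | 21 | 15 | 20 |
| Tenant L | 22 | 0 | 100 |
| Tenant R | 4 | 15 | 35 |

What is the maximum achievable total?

4560

Meeting every minimum uses 10+15+10+15+0+15 = 65 m², leaving 175.
Rank by rent per m²: Tenant L 22 > Tenant B 21 > Tenant Q 20 > Tenant T 19 > Tenant R 4 > Tenant H 2.
Tenant L takes 100 more to reach its cap of 100 ; 75 left.
Give Tenant B 5 more to hit its cap of 20 ; 70 left.
Tenant Q: +40 to 55 (cap) ; 30 left.
Only 30 left; Tenant T takes them to reach 40.
Total = 2×10 + 20×55 + 19×40 + 21×20 + 22×100 + 4×15 = 4560.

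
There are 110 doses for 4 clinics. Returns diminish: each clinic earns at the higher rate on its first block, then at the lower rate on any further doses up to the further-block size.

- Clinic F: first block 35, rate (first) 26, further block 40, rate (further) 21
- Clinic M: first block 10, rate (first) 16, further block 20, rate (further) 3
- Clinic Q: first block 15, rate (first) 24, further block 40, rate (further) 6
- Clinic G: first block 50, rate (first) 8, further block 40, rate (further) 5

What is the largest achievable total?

Order all 8 blocks by rate: Clinic F/first 26 > Clinic Q/first 24 > Clinic F/second 21 > Clinic M/first 16 > Clinic G/first 8 > Clinic Q/second 6 > Clinic G/second 5 > Clinic M/second 3.
Fill Clinic F first block (35 at 26) — 75 left.
Clinic Q/first (24): +15 — 60 left.
Clinic F/second (21): +40 — 20 left.
Clinic M first at 16: fill all 10 — 10 left.
Clinic G first at 8: only 10 left, fill 10.
Total = 26×35 + 24×15 + 21×40 + 16×10 + 8×10 = 2350.

2350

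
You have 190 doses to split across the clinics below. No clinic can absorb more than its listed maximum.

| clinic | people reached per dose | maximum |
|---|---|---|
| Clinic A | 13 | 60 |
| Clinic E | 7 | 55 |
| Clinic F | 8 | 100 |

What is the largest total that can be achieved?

1790

Highest people reached per dose first: Clinic A 13 > Clinic F 8 > Clinic E 7.
Clinic A takes 60 to reach its cap of 60 → 130 left.
Give Clinic F 100 to hit its cap of 100 → 30 left.
Clinic E: +30 (room for 55) → 30. Pool exhausted.
Total = 13×60 + 7×30 + 8×100 = 1790.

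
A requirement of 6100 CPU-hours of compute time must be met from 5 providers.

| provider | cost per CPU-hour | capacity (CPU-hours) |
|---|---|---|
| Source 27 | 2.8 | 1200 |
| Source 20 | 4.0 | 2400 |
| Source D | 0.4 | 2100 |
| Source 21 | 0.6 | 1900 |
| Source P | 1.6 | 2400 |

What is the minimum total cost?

Fill from the cheapest provider first.
Source D at 0.4: take all 2100 CPU-hours — 4000 still needed.
Take 1900 from Source 21 at 0.6 — need 2100 more.
Source P (1.6): take the remaining 2100 — done.
Source 27, Source 20: unused.
Cost = 2100×0.4 + 1900×0.6 + 2100×1.6 = 5340.

5340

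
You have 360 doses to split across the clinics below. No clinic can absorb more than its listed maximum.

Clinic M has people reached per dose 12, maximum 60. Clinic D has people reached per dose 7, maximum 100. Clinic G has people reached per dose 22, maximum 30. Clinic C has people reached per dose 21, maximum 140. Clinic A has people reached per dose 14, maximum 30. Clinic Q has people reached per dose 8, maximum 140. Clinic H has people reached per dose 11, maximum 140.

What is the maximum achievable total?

Rank by people reached per dose: Clinic G 22 > Clinic C 21 > Clinic A 14 > Clinic M 12 > Clinic H 11 > Clinic Q 8 > Clinic D 7.
Give Clinic G 30 to hit its cap of 30 ; 330 left.
Clinic C: +140 to 140 (cap) ; 190 left.
Clinic A: +30 to 30 (cap) ; 160 left.
Clinic M takes 60 to reach its cap of 60 ; 100 left.
Clinic H: +100 (room for 140) → 100. Pool exhausted.
Total = 12×60 + 22×30 + 21×140 + 14×30 + 11×100 = 5840.

5840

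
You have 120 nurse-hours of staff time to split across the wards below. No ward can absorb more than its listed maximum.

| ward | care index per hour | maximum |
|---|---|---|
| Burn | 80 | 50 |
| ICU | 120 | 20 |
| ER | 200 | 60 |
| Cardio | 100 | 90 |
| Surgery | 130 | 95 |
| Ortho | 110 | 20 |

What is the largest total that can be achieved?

Highest care index per hour first: ER 200 > Surgery 130 > ICU 120 > Ortho 110 > Cardio 100 > Burn 80.
ER takes 60 to reach its cap of 60 ; 60 left.
Only 60 left; Surgery takes them to reach 60.
Total = 200×60 + 130×60 = 19800.

19800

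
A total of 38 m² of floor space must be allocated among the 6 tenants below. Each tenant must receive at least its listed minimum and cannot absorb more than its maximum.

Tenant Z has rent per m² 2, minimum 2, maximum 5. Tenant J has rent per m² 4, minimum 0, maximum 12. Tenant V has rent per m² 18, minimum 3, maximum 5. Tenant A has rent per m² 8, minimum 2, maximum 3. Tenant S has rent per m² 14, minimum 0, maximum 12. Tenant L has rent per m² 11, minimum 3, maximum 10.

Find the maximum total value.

420

Meeting every minimum uses 2+0+3+2+0+3 = 10 m², leaving 28.
Order the tenants by rent per m²: Tenant V 18 > Tenant S 14 > Tenant L 11 > Tenant A 8 > Tenant J 4 > Tenant Z 2.
Tenant V takes 2 more to reach its cap of 5 → 26 left.
Tenant S takes 12 more to reach its cap of 12 → 14 left.
Give Tenant L 7 more to hit its cap of 10 → 7 left.
Give Tenant A 1 more to hit its cap of 3 → 6 left.
Only 6 left; Tenant J takes them to reach 6.
Total = 2×2 + 4×6 + 18×5 + 8×3 + 14×12 + 11×10 = 420.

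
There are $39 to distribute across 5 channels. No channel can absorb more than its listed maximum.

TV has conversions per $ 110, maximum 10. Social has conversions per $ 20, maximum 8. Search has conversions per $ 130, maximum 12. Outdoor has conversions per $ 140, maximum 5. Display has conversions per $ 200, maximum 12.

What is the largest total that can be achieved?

Order the channels by conversions per $: Display 200 > Outdoor 140 > Search 130 > TV 110 > Social 20.
Give Display 12 to hit its cap of 12 → 27 left.
Outdoor takes 5 to reach its cap of 5 → 22 left.
Search: +12 to 12 (cap) → 10 left.
TV takes 10 to reach its cap of 10 → 0 left.
Total = 110×10 + 130×12 + 140×5 + 200×12 = 5760.

5760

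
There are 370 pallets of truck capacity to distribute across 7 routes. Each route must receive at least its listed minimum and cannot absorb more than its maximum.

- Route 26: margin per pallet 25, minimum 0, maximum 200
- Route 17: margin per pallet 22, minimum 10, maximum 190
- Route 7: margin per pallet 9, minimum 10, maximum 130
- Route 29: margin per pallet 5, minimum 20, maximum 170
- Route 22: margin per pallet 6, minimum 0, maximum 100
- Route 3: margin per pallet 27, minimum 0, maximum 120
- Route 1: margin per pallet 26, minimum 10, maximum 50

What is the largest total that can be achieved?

Meeting every minimum uses 0+10+10+20+0+0+10 = 50 pallets, leaving 320.
Order the routes by margin per pallet: Route 3 27 > Route 1 26 > Route 26 25 > Route 17 22 > Route 7 9 > Route 22 6 > Route 29 5.
Give Route 3 120 more to hit its cap of 120 — 200 left.
Route 1: +40 to 50 (cap) — 160 left.
Only 160 left; Route 26 takes them to reach 160.
Total = 25×160 + 22×10 + 9×10 + 5×20 + 27×120 + 26×50 = 8950.

8950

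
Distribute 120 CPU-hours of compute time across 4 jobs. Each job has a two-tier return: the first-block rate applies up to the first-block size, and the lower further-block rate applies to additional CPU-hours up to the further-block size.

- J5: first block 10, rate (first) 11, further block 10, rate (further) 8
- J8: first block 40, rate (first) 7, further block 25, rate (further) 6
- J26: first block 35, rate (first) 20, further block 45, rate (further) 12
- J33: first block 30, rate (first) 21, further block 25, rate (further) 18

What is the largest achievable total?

Treat each block as its own option and order by rate: J33/first 21 > J26/first 20 > J33/second 18 > J26/second 12 > J5/first 11 > J5/second 8 > J8/first 7 > J8/second 6.
Fill J33 first block (30 at 21) ; 90 left.
Fill J26 first block (35 at 20) ; 55 left.
J33 second at 18: fill all 25 ; 30 left.
J26/second: +30 of 45 at 12; pool empty.
Total = 21×30 + 20×35 + 18×25 + 12×30 = 2140.

2140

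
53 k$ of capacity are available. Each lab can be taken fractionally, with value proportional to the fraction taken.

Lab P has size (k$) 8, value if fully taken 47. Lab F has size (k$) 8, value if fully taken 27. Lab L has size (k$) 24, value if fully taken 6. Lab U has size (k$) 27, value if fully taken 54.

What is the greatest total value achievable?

130.5

Rank by value-to-size ratio: Lab P 47/8≈5.88, Lab F 27/8≈3.38, Lab U 54/27≈2, Lab L 6/24≈0.25.
Lab P: take in full, 8 k$ for value 47 — 45 left.
All 8 k$ of Lab F fit (value 27) — 37 remain.
Take all of Lab U (27 k$, value 54) — 10 k$ left.
Fill the last 10 k$ with part of Lab L: 10/24 of it earns 2.5.
Total value = 130.5.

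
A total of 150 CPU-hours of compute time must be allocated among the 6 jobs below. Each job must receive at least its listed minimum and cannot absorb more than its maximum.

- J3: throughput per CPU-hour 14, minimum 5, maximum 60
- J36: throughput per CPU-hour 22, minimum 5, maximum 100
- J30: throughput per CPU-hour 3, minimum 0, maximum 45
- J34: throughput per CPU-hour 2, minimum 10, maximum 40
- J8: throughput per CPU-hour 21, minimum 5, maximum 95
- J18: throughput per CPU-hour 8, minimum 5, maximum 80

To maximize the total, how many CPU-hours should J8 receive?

Meeting every minimum uses 5+5+0+10+5+5 = 30 CPU-hours, leaving 120.
Rank by throughput per CPU-hour: J36 22 > J8 21 > J3 14 > J18 8 > J30 3 > J34 2.
J36: +95 to 100 (cap) → 25 left.
J8 has room for 90 more but only 25 remain, so it gets 30.

30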